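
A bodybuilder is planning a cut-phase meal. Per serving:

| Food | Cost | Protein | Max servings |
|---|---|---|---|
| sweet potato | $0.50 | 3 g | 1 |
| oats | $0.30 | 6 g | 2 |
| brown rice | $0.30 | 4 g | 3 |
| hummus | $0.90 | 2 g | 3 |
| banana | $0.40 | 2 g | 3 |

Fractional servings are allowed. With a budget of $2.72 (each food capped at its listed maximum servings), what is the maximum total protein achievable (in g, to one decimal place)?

30.6 g

Protein per dollar: oats 20, brown rice 13.33, sweet potato 6, banana 5, hummus 2.222.
Take 2 servings of oats: spends $0.60, +12.0 g protein (running total 12.0 g).
Take 3 servings of brown rice: spends $0.90, +12.0 g protein (running total 24.0 g).
Take 1 serving of sweet potato: spends $0.50, +3.0 g protein (running total 27.0 g).
Take 1.8 servings of banana: spends $0.72, +3.6 g protein (running total 30.6 g).
Greedy by best ratio exhausts the cost allowance optimally: 30.6 g.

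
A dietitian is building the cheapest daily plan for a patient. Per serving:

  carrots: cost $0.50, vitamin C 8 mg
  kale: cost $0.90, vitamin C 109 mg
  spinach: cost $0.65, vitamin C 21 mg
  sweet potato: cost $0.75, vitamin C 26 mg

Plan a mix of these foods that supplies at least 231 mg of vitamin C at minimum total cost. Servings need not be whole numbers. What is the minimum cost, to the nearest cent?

Cost per mg of vitamin C: kale $0.0083, sweet potato $0.0288, spinach $0.0310, carrots $0.0625.
With no serving limits, use only kale: 231 mg / 109 mg = 2.119 servings × $0.90 = $1.91.

$1.91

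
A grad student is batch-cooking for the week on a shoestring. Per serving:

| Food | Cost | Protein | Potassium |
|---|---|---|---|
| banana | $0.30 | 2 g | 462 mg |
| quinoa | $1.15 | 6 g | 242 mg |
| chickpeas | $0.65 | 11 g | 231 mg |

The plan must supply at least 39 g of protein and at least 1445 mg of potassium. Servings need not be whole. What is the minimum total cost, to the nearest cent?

With two linear requirements the optimum uses one or two foods; enumerate the corners.
banana only: max(39/2, 1445/462) = 19.5 servings → $5.85.
quinoa only: max(39/6, 1445/242) = 6.5 servings → $7.47.
chickpeas only: max(39/11, 1445/231) = 6.255 servings → $4.07.
banana + quinoa: the both-tight solution has a negative serving — not a feasible corner.
banana + chickpeas with both tight: 1.49 servings and 3.274 servings → $2.58.
quinoa + chickpeas with both tight: 5.397 servings and 0.6019 servings → $6.60.
So the least-cost plan costs $2.58.

$2.58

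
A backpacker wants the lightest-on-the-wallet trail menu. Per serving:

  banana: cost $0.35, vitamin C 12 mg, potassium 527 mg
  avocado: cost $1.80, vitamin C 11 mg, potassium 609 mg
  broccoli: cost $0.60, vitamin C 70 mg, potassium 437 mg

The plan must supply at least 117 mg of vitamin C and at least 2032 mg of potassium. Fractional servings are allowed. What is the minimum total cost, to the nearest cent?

$1.71

A basic optimal solution has at most two foods positive. Try each food alone and each pair with both targets met exactly.
banana only: max(117/12, 2032/527) = 9.75 servings → $3.41.
avocado only: max(117/11, 2032/609) = 10.64 servings → $19.15.
broccoli only: max(117/70, 2032/437) = 4.65 servings → $2.79.
banana + avocado: the both-tight solution has a negative serving — not a feasible corner.
banana + broccoli with both tight: 2.879 servings and 1.178 servings → $1.71.
avocado + broccoli with both tight: 2.409 servings and 1.293 servings → $5.11.
The minimum over all feasible corners is $1.71.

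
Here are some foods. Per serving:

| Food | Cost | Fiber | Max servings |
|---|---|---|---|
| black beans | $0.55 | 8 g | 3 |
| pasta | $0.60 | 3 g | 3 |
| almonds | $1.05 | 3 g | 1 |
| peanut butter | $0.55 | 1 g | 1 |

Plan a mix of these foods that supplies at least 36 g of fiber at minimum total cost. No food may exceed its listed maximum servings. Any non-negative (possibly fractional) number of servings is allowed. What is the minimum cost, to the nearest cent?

$4.50

Cost per g of fiber: black beans $0.0688, pasta $0.2000, almonds $0.3500, peanut butter $0.5500.
Take 3 servings of black beans: +24.0 g fiber for $1.65 (total $1.65, still need 12.0 g).
Take 3 servings of pasta: +9.0 g fiber for $1.80 (total $3.45, still need 3.0 g).
Take 1 serving of almonds: +3.0 g fiber for $1.05 (total $4.50, still need 0.0 g).
Filling from the cheapest source first is optimal under one linear minimum: $4.50.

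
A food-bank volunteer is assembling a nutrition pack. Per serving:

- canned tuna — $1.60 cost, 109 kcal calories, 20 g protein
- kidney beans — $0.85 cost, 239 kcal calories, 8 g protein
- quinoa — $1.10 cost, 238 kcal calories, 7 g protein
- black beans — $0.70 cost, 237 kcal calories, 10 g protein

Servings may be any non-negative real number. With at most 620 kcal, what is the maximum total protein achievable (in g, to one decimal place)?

113.8 g

Protein per kcal: canned tuna 0.1835, black beans 0.04219, kidney beans 0.03347, quinoa 0.02941.
With no serving limits, spend the whole calories allowance on canned tuna: 620 kcal / 109 kcal × 20 g = 113.8 g.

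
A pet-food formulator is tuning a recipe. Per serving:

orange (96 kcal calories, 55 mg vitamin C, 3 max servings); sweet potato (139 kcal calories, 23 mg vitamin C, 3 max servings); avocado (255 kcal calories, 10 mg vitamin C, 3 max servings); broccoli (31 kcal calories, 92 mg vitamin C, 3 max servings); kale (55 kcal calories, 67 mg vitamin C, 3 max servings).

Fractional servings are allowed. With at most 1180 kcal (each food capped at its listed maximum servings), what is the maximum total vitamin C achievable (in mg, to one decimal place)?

719.5 mg

Vitamin C per kcal: broccoli 2.968, kale 1.218, orange 0.5729, sweet potato 0.1655, avocado 0.03922.
Take 3 servings of broccoli: uses 93 kcal, +276.0 mg vitamin C (running total 276.0 mg).
Take 3 servings of kale: uses 165 kcal, +201.0 mg vitamin C (running total 477.0 mg).
Take 3 servings of orange: uses 288 kcal, +165.0 mg vitamin C (running total 642.0 mg).
Take 3 servings of sweet potato: uses 417 kcal, +69.0 mg vitamin C (running total 711.0 mg).
Take 0.851 servings of avocado: uses 217 kcal, +8.5 mg vitamin C (running total 719.5 mg).
Greedy by best ratio exhausts the calories allowance optimally: 719.5 mg.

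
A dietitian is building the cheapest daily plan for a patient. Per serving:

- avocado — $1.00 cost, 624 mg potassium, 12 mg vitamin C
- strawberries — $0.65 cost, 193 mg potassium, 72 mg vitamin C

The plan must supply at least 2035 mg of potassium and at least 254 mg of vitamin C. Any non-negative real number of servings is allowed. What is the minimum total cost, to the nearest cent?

$4.33

Minimising a linear cost over {potassium ≥ 2035, vitamin C ≥ 254, servings ≥ 0} — the optimum is at a vertex, using one or two foods.
avocado only: max(2035/624, 254/12) = 21.17 servings → $21.17.
strawberries only: max(2035/193, 254/72) = 10.54 servings → $6.85.
avocado + strawberries with both tight: 2.288 servings and 3.146 servings → $4.33.
So the least-cost plan costs $4.33.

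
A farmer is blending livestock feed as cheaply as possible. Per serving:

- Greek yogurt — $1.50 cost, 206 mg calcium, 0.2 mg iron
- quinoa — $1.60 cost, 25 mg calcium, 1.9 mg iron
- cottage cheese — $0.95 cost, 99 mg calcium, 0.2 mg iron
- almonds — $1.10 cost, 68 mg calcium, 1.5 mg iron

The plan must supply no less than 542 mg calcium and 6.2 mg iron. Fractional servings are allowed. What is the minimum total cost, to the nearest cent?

$6.34

This is a tiny linear program; its minimum lies at a vertex of the feasible set. List the vertices and price them.
Greek yogurt only: max(542/206, 6.2/0.2) = 31 servings → $46.50.
quinoa only: max(542/25, 6.2/1.9) = 21.68 servings → $34.69.
cottage cheese only: max(542/99, 6.2/0.2) = 31 servings → $29.45.
almonds only: max(542/68, 6.2/1.5) = 7.971 servings → $8.77.
Greek yogurt + quinoa with both tight: 2.264 servings and 3.025 servings → $8.24.
Greek yogurt + cottage cheese: the both-tight solution has a negative serving — not a feasible corner.
Greek yogurt + almonds with both tight: 1.325 servings and 3.957 servings → $6.34.
quinoa + cottage cheese with both tight: 2.76 servings and 4.778 servings → $8.96.
quinoa + almonds with both targets exact would need a negative amount; discard.
cottage cheese + almonds with both tight: 2.901 servings and 3.746 servings → $6.88.
The minimum over all feasible corners is $6.34.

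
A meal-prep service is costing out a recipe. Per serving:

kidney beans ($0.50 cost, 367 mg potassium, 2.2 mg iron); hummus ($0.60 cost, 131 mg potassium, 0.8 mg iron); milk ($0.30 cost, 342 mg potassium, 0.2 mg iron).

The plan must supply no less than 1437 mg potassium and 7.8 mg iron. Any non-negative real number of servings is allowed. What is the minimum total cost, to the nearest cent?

An LP optimum is at a vertex; with two nutrient constraints at most two foods are used. Check each candidate.
kidney beans only: max(1437/367, 7.8/2.2) = 3.916 servings → $1.96.
hummus only: max(1437/131, 7.8/0.8) = 10.97 servings → $6.58.
milk only: max(1437/342, 7.8/0.2) = 39 servings → $11.70.
kidney beans + hummus: the both-tight solution has a negative serving — not a feasible corner.
kidney beans + milk with both tight: 3.505 servings and 0.4401 servings → $1.88.
hummus + milk with both tight: 9.621 servings and 0.5166 servings → $5.93.
Cheapest feasible corner: $1.88.

$1.88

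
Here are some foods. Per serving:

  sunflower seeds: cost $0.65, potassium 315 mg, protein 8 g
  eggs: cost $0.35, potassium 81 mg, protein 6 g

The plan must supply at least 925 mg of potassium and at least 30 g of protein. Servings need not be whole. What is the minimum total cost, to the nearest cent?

$2.21

The cheapest plan sits at a corner of the feasible region — with two constraints it uses at most two foods.
sunflower seeds only: max(925/315, 30/8) = 3.75 servings → $2.44.
eggs only: max(925/81, 30/6) = 11.42 servings → $4.00.
sunflower seeds + eggs with both tight: 2.512 servings and 1.651 servings → $2.21.
Cheapest feasible corner: $2.21.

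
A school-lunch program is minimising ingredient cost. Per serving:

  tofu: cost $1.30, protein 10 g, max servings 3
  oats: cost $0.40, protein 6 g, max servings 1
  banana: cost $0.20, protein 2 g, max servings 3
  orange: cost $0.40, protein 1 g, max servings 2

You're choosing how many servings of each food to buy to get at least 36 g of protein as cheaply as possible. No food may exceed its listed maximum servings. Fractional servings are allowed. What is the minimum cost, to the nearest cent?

Cost per g of protein: oats $0.0667, banana $0.1000, tofu $0.1300, orange $0.4000.
Take 1 serving of oats: +6.0 g protein for $0.40 (total $0.40, still need 30.0 g).
Take 3 servings of banana: +6.0 g protein for $0.60 (total $1.00, still need 24.0 g).
Take 2.4 servings of tofu: +24.0 g protein for $3.12 (total $4.12, still need 0.0 g).
Greedy by cheapest-per-g is optimal for a single linear constraint, so the minimum cost is $4.12.

$4.12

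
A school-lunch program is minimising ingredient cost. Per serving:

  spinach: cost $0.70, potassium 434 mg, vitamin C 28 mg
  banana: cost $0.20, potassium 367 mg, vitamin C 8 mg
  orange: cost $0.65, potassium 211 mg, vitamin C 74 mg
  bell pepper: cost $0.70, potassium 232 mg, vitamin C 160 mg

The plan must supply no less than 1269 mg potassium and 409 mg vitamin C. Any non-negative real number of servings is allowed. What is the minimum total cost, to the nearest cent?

Minimising a linear cost over {potassium ≥ 1269, vitamin C ≥ 409, servings ≥ 0} — the optimum is at a vertex, using one or two foods.
spinach only: max(1269/434, 409/28) = 14.61 servings → $10.22.
banana only: max(1269/367, 409/8) = 51.12 servings → $10.22.
orange only: max(1269/211, 409/74) = 6.014 servings → $3.91.
bell pepper only: max(1269/232, 409/160) = 5.47 servings → $3.83.
spinach + banana: intersection lies outside the first quadrant.
spinach + orange with both tight: 0.2903 servings and 5.417 servings → $3.72.
spinach + bell pepper with both tight: 1.718 servings and 2.256 servings → $2.78.
banana + orange with both tight: 0.2987 servings and 5.495 servings → $3.63.
banana + bell pepper with both tight: 1.902 servings and 2.461 servings → $2.10.
orange + bell pepper: intersection lies outside the first quadrant.
Cheapest feasible corner: $2.10.

$2.10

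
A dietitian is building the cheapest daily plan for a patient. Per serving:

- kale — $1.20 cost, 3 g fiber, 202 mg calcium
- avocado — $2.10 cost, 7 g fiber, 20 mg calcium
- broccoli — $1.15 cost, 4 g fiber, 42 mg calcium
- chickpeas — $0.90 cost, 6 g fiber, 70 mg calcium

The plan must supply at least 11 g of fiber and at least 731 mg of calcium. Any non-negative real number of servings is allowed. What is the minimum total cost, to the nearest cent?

$4.36

An LP optimum is at a vertex; with two nutrient constraints at most two foods are used. Check each candidate.
kale only: max(11/3, 731/202) = 3.667 servings → $4.40.
avocado only: max(11/7, 731/20) = 36.55 servings → $76.75.
broccoli only: max(11/4, 731/42) = 17.4 servings → $20.02.
chickpeas only: max(11/6, 731/70) = 10.44 servings → $9.40.
kale + avocado with both tight: 3.617 servings and 0.02142 servings → $4.39.
kale + broccoli with both tight: 3.61 servings and 0.04252 servings → $4.38.
kale + chickpeas with both tight: 3.609 servings and 0.02894 servings → $4.36.
avocado + broccoli: the both-tight solution has a negative serving — not a feasible corner.
avocado + chickpeas: intersection lies outside the first quadrant.
broccoli + chickpeas: the both-tight solution has a negative serving — not a feasible corner.
Cheapest feasible corner: $4.36.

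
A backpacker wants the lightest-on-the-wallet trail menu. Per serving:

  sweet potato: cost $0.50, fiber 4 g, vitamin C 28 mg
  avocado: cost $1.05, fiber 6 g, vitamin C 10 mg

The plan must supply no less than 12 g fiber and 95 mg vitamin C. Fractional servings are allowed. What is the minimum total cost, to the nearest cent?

Compare the cost at each extreme point of the feasible region.
sweet potato only: max(12/4, 95/28) = 3.393 servings → $1.70.
avocado only: max(12/6, 95/10) = 9.5 servings → $9.97.
sweet potato + avocado: the both-tight solution has a negative serving — not a feasible corner.
The minimum over all feasible corners is $1.70.

$1.70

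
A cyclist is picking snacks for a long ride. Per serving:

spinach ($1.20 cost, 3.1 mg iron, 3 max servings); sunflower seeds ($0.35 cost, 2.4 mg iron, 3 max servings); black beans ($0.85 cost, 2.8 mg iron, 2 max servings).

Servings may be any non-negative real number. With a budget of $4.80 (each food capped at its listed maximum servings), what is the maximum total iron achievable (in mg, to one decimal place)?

Iron per dollar: sunflower seeds 6.857, black beans 3.294, spinach 2.583.
Take 3 servings of sunflower seeds: spends $1.05, +7.2 mg iron (running total 7.2 mg).
Take 2 servings of black beans: spends $1.70, +5.6 mg iron (running total 12.8 mg).
Take 1.708 servings of spinach: spends $2.05, +5.3 mg iron (running total 18.1 mg).
Greedy by best ratio exhausts the cost allowance optimally: 18.1 mg.

18.1 mg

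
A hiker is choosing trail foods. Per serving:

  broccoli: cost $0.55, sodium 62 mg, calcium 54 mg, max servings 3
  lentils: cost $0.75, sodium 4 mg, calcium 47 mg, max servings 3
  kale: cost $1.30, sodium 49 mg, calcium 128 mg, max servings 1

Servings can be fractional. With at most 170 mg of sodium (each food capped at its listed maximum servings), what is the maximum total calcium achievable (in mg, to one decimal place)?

Calcium per mg sodium: lentils 11.75, kale 2.612, broccoli 0.871.
Take 3 servings of lentils: uses 12 mg sodium, +141.0 mg calcium (running total 141.0 mg).
Take 1 serving of kale: uses 49 mg sodium, +128.0 mg calcium (running total 269.0 mg).
Take 1.758 servings of broccoli: uses 109 mg sodium, +94.9 mg calcium (running total 363.9 mg).
Greedy by best ratio exhausts the sodium allowance optimally: 363.9 mg.

363.9 mg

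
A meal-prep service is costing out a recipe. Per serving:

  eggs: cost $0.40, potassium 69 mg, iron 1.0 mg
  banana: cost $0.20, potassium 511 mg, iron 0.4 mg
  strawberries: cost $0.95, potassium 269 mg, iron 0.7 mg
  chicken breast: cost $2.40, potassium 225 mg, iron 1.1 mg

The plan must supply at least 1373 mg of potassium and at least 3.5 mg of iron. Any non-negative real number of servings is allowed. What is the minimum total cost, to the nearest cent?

$1.49

This is a tiny linear program; its minimum lies at a vertex of the feasible set. List the vertices and price them.
eggs only: max(1373/69, 3.5/1.0) = 19.9 servings → $7.96.
banana only: max(1373/511, 3.5/0.4) = 8.75 servings → $1.75.
strawberries only: max(1373/269, 3.5/0.7) = 5.104 servings → $4.85.
chicken breast only: max(1373/225, 3.5/1.1) = 6.102 servings → $14.65.
eggs + banana with both tight: 2.564 servings and 2.341 servings → $1.49.
eggs + strawberries with both targets exact would need a negative amount; discard.
eggs + chicken breast with both targets exact would need a negative amount; discard.
banana + strawberries with both tight: 0.07837 servings and 4.955 servings → $4.72.
banana + chicken breast with both tight: 1.531 servings and 2.625 servings → $6.61.
strawberries + chicken breast with both targets exact would need a negative amount; discard.
The minimum over all feasible corners is $1.49.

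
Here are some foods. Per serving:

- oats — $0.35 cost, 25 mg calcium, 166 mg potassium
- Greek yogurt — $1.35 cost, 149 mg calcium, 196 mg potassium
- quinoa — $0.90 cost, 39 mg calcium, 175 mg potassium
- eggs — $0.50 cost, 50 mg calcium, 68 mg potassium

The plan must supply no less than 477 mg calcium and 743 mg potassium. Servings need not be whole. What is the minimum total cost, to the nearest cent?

$4.43

Compare the cost at each extreme point of the feasible region.
oats only: max(477/25, 743/166) = 19.08 servings → $6.68.
Greek yogurt only: max(477/149, 743/196) = 3.791 servings → $5.12.
quinoa only: max(477/39, 743/175) = 12.23 servings → $11.01.
eggs only: max(477/50, 743/68) = 10.93 servings → $5.46.
oats + Greek yogurt with both tight: 0.868 servings and 3.056 servings → $4.43.
oats + quinoa: the both-tight solution has a negative serving — not a feasible corner.
oats + eggs with both tight: 0.7142 servings and 9.183 servings → $4.84.
Greek yogurt + quinoa with both tight: 2.957 servings and 0.934 servings → $4.83.
Greek yogurt + eggs: the both-tight solution has a negative serving — not a feasible corner.
quinoa + eggs with both tight: 0.773 servings and 8.937 servings → $5.16.
The minimum over all feasible corners is $4.43.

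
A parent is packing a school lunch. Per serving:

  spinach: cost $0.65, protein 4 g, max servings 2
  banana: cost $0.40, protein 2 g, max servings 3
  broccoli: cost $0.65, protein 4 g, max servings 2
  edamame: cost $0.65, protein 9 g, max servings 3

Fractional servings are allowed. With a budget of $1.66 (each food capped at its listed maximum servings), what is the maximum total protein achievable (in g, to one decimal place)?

23.0 g

Protein per dollar: edamame 13.85, spinach 6.154, broccoli 6.154, banana 5.
Take 2.554 servings of edamame: spends $1.66, +23.0 g protein (running total 23.0 g).
Greedy by best ratio exhausts the cost allowance optimally: 23.0 g.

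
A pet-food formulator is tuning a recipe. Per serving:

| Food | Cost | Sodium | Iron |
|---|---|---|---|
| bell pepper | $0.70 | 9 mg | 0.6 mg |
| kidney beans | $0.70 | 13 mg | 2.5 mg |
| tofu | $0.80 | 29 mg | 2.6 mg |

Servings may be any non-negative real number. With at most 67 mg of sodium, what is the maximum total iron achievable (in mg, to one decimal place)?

12.9 mg

Iron per mg sodium: kidney beans 0.1923, tofu 0.08966, bell pepper 0.06667.
With no serving limits, spend the whole sodium allowance on kidney beans: 67 mg / 13 mg × 2.5 mg = 12.9 mg.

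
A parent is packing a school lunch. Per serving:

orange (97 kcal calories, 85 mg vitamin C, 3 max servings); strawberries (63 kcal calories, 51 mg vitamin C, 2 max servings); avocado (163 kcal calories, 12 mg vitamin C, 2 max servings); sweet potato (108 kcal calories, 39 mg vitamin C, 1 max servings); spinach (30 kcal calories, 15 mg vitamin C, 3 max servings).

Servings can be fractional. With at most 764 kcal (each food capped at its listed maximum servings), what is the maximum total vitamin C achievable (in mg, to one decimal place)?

452.0 mg

Vitamin C per kcal: orange 0.8763, strawberries 0.8095, spinach 0.5, sweet potato 0.3611, avocado 0.07362.
Take 3 servings of orange: uses 291 kcal, +255.0 mg vitamin C (running total 255.0 mg).
Take 2 servings of strawberries: uses 126 kcal, +102.0 mg vitamin C (running total 357.0 mg).
Take 3 servings of spinach: uses 90 kcal, +45.0 mg vitamin C (running total 402.0 mg).
Take 1 serving of sweet potato: uses 108 kcal, +39.0 mg vitamin C (running total 441.0 mg).
Take 0.9141 servings of avocado: uses 149 kcal, +11.0 mg vitamin C (running total 452.0 mg).
Filling greedily by vitamin C-per-kcal is optimal for one linear limit, giving 452.0 mg.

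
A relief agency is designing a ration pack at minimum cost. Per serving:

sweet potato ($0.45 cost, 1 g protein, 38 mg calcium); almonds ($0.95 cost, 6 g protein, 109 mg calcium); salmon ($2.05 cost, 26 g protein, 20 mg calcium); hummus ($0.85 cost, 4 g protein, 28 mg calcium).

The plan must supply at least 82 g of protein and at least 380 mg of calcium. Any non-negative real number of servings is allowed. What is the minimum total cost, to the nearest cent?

$7.91

sweet potato only: max(82/1, 380/38) = 82 servings → $36.90.
almonds only: max(82/6, 380/109) = 13.67 servings → $12.98.
salmon only: max(82/26, 380/20) = 19 servings → $38.95.
hummus only: max(82/4, 380/28) = 20.5 servings → $17.43.
sweet potato + almonds: the both-tight solution has a negative serving — not a feasible corner.
sweet potato + salmon with both tight: 8.512 servings and 2.826 servings → $9.62.
sweet potato + hummus with both targets exact would need a negative amount; discard.
almonds + salmon with both tight: 3.036 servings and 2.453 servings → $7.91.
almonds + hummus: the both-tight solution has a negative serving — not a feasible corner.
salmon + hummus with both tight: 1.198 servings and 12.72 servings → $13.26.
Cheapest feasible corner: $7.91.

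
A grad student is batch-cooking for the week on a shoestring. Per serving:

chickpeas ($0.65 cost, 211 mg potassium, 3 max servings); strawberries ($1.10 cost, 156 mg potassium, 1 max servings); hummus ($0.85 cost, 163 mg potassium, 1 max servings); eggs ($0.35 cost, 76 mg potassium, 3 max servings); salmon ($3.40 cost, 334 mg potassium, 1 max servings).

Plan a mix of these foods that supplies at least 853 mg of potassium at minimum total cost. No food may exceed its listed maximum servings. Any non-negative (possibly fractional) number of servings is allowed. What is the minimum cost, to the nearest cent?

$2.96

Cost per mg of potassium: chickpeas $0.0031, eggs $0.0046, hummus $0.0052, strawberries $0.0071, salmon $0.0102.
Take 3 servings of chickpeas: +633.0 mg potassium for $1.95 (total $1.95, still need 220.0 mg).
Take 2.895 servings of eggs: +220.0 mg potassium for $1.01 (total $2.96, still need 0.0 mg).
Filling from the cheapest source first is optimal under one linear minimum: $2.96.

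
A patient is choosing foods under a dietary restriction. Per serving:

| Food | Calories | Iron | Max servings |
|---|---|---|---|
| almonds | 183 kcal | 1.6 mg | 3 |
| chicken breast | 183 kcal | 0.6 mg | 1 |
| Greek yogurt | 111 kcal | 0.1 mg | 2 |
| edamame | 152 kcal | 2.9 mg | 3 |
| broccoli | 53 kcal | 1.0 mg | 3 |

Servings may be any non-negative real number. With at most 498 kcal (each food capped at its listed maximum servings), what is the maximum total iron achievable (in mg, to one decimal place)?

9.5 mg

Iron per kcal: edamame 0.01908, broccoli 0.01887, almonds 0.008743, chicken breast 0.003279, Greek yogurt 0.0009009.
Take 3 servings of edamame: uses 456 kcal, +8.7 mg iron (running total 8.7 mg).
Take 0.7925 servings of broccoli: uses 42 kcal, +0.8 mg iron (running total 9.5 mg).
Greedy by best ratio exhausts the calories allowance optimally: 9.5 mg.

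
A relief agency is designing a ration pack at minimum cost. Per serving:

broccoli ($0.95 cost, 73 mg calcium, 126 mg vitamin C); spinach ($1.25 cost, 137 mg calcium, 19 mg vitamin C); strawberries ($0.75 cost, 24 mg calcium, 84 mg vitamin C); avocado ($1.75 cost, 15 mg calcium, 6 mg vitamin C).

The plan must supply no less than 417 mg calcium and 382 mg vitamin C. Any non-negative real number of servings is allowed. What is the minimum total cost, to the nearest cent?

$4.60

An LP optimum is at a vertex; with two nutrient constraints at most two foods are used. Check each candidate.
broccoli only: max(417/73, 382/126) = 5.712 servings → $5.43.
spinach only: max(417/137, 382/19) = 20.11 servings → $25.13.
strawberries only: max(417/24, 382/84) = 17.38 servings → $13.03.
avocado only: max(417/15, 382/6) = 63.67 servings → $111.42.
broccoli + spinach with both tight: 2.798 servings and 1.553 servings → $4.60.
broccoli + strawberries: the both-tight solution has a negative serving — not a feasible corner.
broccoli + avocado with both tight: 2.223 servings and 16.98 servings → $31.83.
spinach + strawberries with both tight: 2.34 servings and 4.018 servings → $5.94.
spinach + avocado: intersection lies outside the first quadrant.
strawberries + avocado with both tight: 2.892 servings and 23.17 servings → $42.72.
Cheapest feasible corner: $4.60.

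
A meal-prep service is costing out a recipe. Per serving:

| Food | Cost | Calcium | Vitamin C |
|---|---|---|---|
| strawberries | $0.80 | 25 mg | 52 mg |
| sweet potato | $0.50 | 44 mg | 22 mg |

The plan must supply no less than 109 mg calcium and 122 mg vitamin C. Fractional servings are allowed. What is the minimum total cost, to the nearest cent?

$2.12

strawberries only: max(109/25, 122/52) = 4.36 servings → $3.49.
sweet potato only: max(109/44, 122/22) = 5.545 servings → $2.77.
strawberries + sweet potato with both tight: 1.709 servings and 1.506 servings → $2.12.
The minimum over all feasible corners is $2.12.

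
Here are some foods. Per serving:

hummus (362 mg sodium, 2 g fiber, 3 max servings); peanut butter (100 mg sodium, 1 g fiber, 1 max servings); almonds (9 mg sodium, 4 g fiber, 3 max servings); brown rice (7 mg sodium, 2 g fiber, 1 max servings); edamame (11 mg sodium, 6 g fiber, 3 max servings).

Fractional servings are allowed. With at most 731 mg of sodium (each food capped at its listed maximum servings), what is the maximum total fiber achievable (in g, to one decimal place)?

Fiber per mg sodium: edamame 0.5455, almonds 0.4444, brown rice 0.2857, peanut butter 0.01, hummus 0.005525.
Take 3 servings of edamame: uses 33 mg sodium, +18.0 g fiber (running total 18.0 g).
Take 3 servings of almonds: uses 27 mg sodium, +12.0 g fiber (running total 30.0 g).
Take 1 serving of brown rice: uses 7 mg sodium, +2.0 g fiber (running total 32.0 g).
Take 1 serving of peanut butter: uses 100 mg sodium, +1.0 g fiber (running total 33.0 g).
Take 1.558 servings of hummus: uses 564 mg sodium, +3.1 g fiber (running total 36.1 g).
Filling greedily by fiber-per-mg sodium is optimal for one linear limit, giving 36.1 g.

36.1 g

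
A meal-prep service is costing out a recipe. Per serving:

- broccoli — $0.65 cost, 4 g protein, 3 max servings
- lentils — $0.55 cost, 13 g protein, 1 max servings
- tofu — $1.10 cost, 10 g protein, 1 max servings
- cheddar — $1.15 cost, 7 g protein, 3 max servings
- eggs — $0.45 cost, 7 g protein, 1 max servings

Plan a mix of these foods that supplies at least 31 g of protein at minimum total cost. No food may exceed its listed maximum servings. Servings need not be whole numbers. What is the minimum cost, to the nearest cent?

$2.26

Cost per g of protein: lentils $0.0423, eggs $0.0643, tofu $0.1100, broccoli $0.1625, cheddar $0.1643.
Take 1 serving of lentils: +13.0 g protein for $0.55 (total $0.55, still need 18.0 g).
Take 1 serving of eggs: +7.0 g protein for $0.45 (total $1.00, still need 11.0 g).
Take 1 serving of tofu: +10.0 g protein for $1.10 (total $2.10, still need 1.0 g).
Take 0.25 servings of broccoli: +1.0 g protein for $0.16 (total $2.26, still need 0.0 g).
Greedy by cheapest-per-g is optimal for a single linear constraint, so the minimum cost is $2.26.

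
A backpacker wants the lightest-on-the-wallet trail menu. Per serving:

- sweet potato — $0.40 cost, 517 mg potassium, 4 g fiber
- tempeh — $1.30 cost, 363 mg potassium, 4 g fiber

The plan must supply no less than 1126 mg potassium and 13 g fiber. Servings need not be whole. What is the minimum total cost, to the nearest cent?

$1.30

A basic optimal solution has at most two foods positive. Try each food alone and each pair with both targets met exactly.
sweet potato only: max(1126/517, 13/4) = 3.25 servings → $1.30.
tempeh only: max(1126/363, 13/4) = 3.25 servings → $4.22.
sweet potato + tempeh: intersection lies outside the first quadrant.
So the least-cost plan costs $1.30.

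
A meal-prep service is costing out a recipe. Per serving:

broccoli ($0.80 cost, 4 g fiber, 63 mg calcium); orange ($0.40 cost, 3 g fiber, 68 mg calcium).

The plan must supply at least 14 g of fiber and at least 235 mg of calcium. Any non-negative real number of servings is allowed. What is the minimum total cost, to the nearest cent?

$1.87

At the optimum either one food covers both requirements or two foods hit both targets exactly; no other combination can be cheaper.
broccoli only: max(14/4, 235/63) = 3.73 servings → $2.98.
orange only: max(14/3, 235/68) = 4.667 servings → $1.87.
broccoli + orange with both tight: 2.976 servings and 0.6988 servings → $2.66.
So the least-cost plan costs $1.87.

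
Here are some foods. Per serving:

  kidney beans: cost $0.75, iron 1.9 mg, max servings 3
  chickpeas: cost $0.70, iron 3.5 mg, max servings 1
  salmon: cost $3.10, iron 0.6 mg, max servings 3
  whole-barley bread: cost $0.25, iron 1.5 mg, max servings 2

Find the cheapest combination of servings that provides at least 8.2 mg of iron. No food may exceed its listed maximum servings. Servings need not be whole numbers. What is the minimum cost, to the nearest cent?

$1.87

Cost per mg of iron: whole-barley bread $0.1667, chickpeas $0.2000, kidney beans $0.3947, salmon $5.1667.
Take 2 servings of whole-barley bread: +3.0 mg iron for $0.50 (total $0.50, still need 5.2 mg).
Take 1 serving of chickpeas: +3.5 mg iron for $0.70 (total $1.20, still need 1.7 mg).
Take 0.8947 servings of kidney beans: +1.7 mg iron for $0.67 (total $1.87, still need 0.0 mg).
Filling from the cheapest source first is optimal under one linear minimum: $1.87.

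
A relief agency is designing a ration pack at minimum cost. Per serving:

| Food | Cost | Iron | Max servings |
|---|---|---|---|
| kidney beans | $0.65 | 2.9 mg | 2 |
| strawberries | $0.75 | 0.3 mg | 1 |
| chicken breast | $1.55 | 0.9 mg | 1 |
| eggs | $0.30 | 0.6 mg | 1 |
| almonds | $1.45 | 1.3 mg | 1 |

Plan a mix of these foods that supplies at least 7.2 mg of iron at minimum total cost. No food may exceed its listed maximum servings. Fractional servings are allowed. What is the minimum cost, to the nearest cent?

Cost per mg of iron: kidney beans $0.2241, eggs $0.5000, almonds $1.1154, chicken breast $1.7222, strawberries $2.5000.
Take 2 servings of kidney beans: +5.8 mg iron for $1.30 (total $1.30, still need 1.4 mg).
Take 1 serving of eggs: +0.6 mg iron for $0.30 (total $1.60, still need 0.8 mg).
Take 0.6154 servings of almonds: +0.8 mg iron for $0.89 (total $2.49, still need 0.0 mg).
Filling from the cheapest source first is optimal under one linear minimum: $2.49.

$2.49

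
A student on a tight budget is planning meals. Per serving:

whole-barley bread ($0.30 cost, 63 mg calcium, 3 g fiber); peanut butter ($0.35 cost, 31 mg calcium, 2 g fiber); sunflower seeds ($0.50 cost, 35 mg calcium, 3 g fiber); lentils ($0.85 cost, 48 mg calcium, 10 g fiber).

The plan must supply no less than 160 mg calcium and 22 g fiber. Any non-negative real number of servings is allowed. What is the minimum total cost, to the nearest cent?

Two binding constraints pin down two serving amounts, so the optimal mix uses at most two foods. The candidates are each food alone (scaled to the tighter of calcium/fiber) and each pair with both constraints tight.
whole-barley bread only: max(160/63, 22/3) = 7.333 servings → $2.20.
peanut butter only: max(160/31, 22/2) = 11 servings → $3.85.
sunflower seeds only: max(160/35, 22/3) = 7.333 servings → $3.67.
lentils only: max(160/48, 22/10) = 3.333 servings → $2.83.
whole-barley bread + peanut butter: the both-tight solution has a negative serving — not a feasible corner.
whole-barley bread + sunflower seeds: the both-tight solution has a negative serving — not a feasible corner.
whole-barley bread + lentils with both tight: 1.119 servings and 1.864 servings → $1.92.
peanut butter + sunflower seeds: the both-tight solution has a negative serving — not a feasible corner.
peanut butter + lentils with both tight: 2.542 servings and 1.692 servings → $2.33.
sunflower seeds + lentils with both tight: 2.641 servings and 1.408 servings → $2.52.
Cheapest feasible corner: $1.92.

$1.92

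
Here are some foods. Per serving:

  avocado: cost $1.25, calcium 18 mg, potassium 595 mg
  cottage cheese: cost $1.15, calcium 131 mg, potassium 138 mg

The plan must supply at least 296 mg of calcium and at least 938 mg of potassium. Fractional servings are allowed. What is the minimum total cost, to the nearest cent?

avocado only: max(296/18, 938/595) = 16.44 servings → $20.56.
cottage cheese only: max(296/131, 938/138) = 6.797 servings → $7.82.
avocado + cottage cheese with both tight: 1.087 servings and 2.11 servings → $3.79.
The minimum over all feasible corners is $3.79.

$3.79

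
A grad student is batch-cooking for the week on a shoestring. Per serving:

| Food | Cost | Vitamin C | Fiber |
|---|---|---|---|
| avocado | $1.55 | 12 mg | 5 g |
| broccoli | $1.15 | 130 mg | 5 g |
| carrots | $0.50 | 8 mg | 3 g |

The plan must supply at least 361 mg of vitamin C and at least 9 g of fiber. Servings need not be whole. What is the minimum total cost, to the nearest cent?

An LP optimum is at a vertex; with two nutrient constraints at most two foods are used. Check each candidate.
avocado only: max(361/12, 9/5) = 30.08 servings → $46.63.
broccoli only: max(361/130, 9/5) = 2.777 servings → $3.19.
carrots only: max(361/8, 9/3) = 45.12 servings → $22.56.
avocado + broccoli with both targets exact would need a negative amount; discard.
avocado + carrots: the both-tight solution has a negative serving — not a feasible corner.
broccoli + carrots: the both-tight solution has a negative serving — not a feasible corner.
Cheapest feasible corner: $3.19.

$3.19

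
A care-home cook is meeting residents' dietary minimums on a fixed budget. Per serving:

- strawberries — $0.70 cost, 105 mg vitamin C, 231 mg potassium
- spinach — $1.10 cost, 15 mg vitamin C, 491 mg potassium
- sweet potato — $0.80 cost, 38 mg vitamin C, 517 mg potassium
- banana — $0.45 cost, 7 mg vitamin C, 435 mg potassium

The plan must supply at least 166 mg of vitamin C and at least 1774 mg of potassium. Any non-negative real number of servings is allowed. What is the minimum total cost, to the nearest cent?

A basic optimal solution has at most two foods positive. Try each food alone and each pair with both targets met exactly.
strawberries only: max(166/105, 1774/231) = 7.68 servings → $5.38.
spinach only: max(166/15, 1774/491) = 11.07 servings → $12.17.
sweet potato only: max(166/38, 1774/517) = 4.368 servings → $3.49.
banana only: max(166/7, 1774/435) = 23.71 servings → $10.67.
strawberries + spinach with both tight: 1.142 servings and 3.076 servings → $4.18.
strawberries + sweet potato with both tight: 0.4046 servings and 3.251 servings → $2.88.
strawberries + banana with both tight: 1.357 servings and 3.357 servings → $2.46.
spinach + sweet potato: intersection lies outside the first quadrant.
spinach + banana with both targets exact would need a negative amount; discard.
sweet potato + banana with both targets exact would need a negative amount; discard.
So the least-cost plan costs $2.46.

$2.46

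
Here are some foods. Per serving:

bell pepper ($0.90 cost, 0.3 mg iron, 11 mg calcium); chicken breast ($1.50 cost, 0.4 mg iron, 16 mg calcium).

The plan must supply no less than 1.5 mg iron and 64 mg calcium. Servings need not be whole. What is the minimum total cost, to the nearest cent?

The cheapest plan sits at a corner of the feasible region — with two constraints it uses at most two foods.
bell pepper only: max(1.5/0.3, 64/11) = 5.818 servings → $5.24.
chicken breast only: max(1.5/0.4, 64/16) = 4 servings → $6.00.
bell pepper + chicken breast: the both-tight solution has a negative serving — not a feasible corner.
The minimum over all feasible corners is $5.24.

$5.24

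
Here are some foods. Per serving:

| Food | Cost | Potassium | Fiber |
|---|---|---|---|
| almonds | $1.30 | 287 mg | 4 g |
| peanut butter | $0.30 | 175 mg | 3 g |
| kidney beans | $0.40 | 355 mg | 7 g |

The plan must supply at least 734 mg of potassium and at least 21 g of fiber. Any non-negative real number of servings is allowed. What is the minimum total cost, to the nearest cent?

$1.20

This is a tiny linear program; its minimum lies at a vertex of the feasible set. List the vertices and price them.
almonds only: max(734/287, 21/4) = 5.25 servings → $6.83.
peanut butter only: max(734/175, 21/3) = 7 servings → $2.10.
kidney beans only: max(734/355, 21/7) = 3 servings → $1.20.
almonds + peanut butter with both targets exact would need a negative amount; discard.
almonds + kidney beans: intersection lies outside the first quadrant.
peanut butter + kidney beans with both targets exact would need a negative amount; discard.
Cheapest feasible corner: $1.20.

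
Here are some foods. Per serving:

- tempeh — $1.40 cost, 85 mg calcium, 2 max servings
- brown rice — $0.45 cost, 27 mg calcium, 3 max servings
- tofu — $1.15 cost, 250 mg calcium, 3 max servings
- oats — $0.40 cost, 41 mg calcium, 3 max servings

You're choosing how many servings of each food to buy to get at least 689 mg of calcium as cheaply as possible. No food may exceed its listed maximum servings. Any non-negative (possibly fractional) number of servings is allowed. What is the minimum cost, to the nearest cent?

$3.17

Cost per mg of calcium: tofu $0.0046, oats $0.0098, tempeh $0.0165, brown rice $0.0167.
Take 2.756 servings of tofu: +689.0 mg calcium for $3.17 (total $3.17, still need 0.0 mg).
Filling from the cheapest source first is optimal under one linear minimum: $3.17.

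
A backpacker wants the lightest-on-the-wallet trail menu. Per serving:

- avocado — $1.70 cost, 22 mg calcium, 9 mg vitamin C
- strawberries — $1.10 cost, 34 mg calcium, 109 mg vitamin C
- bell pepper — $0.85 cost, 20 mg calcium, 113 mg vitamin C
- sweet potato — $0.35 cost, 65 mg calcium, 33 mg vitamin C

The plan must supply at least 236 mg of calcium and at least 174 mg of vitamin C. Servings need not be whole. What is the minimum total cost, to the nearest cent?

$1.66

At the optimum either one food covers both requirements or two foods hit both targets exactly; no other combination can be cheaper.
avocado only: max(236/22, 174/9) = 19.33 servings → $32.87.
strawberries only: max(236/34, 174/109) = 6.941 servings → $7.64.
bell pepper only: max(236/20, 174/113) = 11.8 servings → $10.03.
sweet potato only: max(236/65, 174/33) = 5.273 servings → $1.85.
avocado + strawberries with both tight: 9.468 servings and 0.8145 servings → $16.99.
avocado + bell pepper with both tight: 10.06 servings and 0.7389 servings → $17.72.
avocado + sweet potato: intersection lies outside the first quadrant.
strawberries + bell pepper: the both-tight solution has a negative serving — not a feasible corner.
strawberries + sweet potato with both tight: 0.5906 servings and 3.322 servings → $1.81.
bell pepper + sweet potato with both tight: 0.5269 servings and 3.469 servings → $1.66.
So the least-cost plan costs $1.66.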